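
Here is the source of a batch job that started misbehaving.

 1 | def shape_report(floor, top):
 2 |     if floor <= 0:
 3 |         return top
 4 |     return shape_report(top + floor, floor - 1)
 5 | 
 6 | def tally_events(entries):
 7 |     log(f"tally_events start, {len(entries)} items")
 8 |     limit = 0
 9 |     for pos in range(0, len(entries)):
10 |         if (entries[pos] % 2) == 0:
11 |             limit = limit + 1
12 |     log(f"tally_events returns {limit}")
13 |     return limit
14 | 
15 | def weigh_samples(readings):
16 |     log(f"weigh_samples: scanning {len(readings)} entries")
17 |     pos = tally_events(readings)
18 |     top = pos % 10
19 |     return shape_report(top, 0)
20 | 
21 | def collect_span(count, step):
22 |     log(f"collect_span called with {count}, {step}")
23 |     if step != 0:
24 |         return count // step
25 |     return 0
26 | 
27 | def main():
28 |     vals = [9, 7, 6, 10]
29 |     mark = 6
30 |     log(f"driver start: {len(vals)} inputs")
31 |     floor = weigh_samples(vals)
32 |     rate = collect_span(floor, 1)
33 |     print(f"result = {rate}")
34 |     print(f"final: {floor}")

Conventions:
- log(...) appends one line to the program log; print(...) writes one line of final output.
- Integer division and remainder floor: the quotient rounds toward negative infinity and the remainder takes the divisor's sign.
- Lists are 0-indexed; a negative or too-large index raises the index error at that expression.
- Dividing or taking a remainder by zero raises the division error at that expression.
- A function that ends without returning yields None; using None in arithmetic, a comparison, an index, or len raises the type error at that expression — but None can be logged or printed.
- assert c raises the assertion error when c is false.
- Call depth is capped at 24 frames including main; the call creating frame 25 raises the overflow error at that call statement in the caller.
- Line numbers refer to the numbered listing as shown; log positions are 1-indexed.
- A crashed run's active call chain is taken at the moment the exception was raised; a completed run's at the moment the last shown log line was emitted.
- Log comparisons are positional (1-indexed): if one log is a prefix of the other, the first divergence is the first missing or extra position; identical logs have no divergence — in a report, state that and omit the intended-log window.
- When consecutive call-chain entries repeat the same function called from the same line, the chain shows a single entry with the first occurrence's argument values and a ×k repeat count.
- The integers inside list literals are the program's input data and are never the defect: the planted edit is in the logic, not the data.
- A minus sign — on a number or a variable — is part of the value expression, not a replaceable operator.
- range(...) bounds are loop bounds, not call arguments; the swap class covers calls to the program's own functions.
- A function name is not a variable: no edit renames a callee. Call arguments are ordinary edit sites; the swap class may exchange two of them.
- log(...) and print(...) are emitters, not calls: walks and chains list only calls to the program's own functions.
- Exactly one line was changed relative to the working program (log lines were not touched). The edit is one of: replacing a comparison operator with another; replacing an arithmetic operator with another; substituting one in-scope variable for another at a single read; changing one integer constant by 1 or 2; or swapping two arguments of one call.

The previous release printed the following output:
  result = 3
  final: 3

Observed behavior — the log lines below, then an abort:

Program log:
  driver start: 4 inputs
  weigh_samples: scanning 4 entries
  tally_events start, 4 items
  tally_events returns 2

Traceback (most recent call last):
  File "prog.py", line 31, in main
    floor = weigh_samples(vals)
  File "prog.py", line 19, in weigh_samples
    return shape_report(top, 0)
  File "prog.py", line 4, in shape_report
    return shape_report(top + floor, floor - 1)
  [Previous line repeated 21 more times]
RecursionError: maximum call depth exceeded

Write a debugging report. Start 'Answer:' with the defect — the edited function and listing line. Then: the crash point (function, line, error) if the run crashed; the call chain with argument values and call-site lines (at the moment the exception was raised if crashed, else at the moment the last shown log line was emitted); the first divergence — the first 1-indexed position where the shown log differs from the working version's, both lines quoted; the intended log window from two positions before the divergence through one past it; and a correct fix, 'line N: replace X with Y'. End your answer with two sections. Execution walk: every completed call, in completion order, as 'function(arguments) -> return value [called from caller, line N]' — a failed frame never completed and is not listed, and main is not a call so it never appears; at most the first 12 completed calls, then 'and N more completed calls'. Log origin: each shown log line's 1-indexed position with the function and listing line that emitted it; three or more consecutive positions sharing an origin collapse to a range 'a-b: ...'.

Answer: the defect is in shape_report at line 4.
Key observation: After 4 matching log lines the faulty run goes silent, while the working version continues with 'collect_span called with 3, 1'.
Crash: shape_report, line 4, RecursionError.
Call chain: main -> weigh_samples([9, 7, 6, 10]) (called at line 31) -> shape_report(2, 0) (called at line 19) -> shape_report(2, 1) (called at line 4) ×21.
First divergence: position 5; the shown log stops at 4 lines while the working version next logs 'collect_span called with 3, 1'.
Intended log window:
  3: tally_events start, 4 items
  4: tally_events returns 2
  5: collect_span called with 3, 1
Execution walk:
  tally_events([9, 7, 6, 10]) -> 2  [called from weigh_samples, line 17]
Log origin:
  1 — main, line 30
  2 — weigh_samples, line 16
  3 — tally_events, line 7
  4 — tally_events, line 12
A correct fix: line 4: replace `shape_report(top + floor, floor - 1)` with `shape_report(floor - 1, top + floor)`.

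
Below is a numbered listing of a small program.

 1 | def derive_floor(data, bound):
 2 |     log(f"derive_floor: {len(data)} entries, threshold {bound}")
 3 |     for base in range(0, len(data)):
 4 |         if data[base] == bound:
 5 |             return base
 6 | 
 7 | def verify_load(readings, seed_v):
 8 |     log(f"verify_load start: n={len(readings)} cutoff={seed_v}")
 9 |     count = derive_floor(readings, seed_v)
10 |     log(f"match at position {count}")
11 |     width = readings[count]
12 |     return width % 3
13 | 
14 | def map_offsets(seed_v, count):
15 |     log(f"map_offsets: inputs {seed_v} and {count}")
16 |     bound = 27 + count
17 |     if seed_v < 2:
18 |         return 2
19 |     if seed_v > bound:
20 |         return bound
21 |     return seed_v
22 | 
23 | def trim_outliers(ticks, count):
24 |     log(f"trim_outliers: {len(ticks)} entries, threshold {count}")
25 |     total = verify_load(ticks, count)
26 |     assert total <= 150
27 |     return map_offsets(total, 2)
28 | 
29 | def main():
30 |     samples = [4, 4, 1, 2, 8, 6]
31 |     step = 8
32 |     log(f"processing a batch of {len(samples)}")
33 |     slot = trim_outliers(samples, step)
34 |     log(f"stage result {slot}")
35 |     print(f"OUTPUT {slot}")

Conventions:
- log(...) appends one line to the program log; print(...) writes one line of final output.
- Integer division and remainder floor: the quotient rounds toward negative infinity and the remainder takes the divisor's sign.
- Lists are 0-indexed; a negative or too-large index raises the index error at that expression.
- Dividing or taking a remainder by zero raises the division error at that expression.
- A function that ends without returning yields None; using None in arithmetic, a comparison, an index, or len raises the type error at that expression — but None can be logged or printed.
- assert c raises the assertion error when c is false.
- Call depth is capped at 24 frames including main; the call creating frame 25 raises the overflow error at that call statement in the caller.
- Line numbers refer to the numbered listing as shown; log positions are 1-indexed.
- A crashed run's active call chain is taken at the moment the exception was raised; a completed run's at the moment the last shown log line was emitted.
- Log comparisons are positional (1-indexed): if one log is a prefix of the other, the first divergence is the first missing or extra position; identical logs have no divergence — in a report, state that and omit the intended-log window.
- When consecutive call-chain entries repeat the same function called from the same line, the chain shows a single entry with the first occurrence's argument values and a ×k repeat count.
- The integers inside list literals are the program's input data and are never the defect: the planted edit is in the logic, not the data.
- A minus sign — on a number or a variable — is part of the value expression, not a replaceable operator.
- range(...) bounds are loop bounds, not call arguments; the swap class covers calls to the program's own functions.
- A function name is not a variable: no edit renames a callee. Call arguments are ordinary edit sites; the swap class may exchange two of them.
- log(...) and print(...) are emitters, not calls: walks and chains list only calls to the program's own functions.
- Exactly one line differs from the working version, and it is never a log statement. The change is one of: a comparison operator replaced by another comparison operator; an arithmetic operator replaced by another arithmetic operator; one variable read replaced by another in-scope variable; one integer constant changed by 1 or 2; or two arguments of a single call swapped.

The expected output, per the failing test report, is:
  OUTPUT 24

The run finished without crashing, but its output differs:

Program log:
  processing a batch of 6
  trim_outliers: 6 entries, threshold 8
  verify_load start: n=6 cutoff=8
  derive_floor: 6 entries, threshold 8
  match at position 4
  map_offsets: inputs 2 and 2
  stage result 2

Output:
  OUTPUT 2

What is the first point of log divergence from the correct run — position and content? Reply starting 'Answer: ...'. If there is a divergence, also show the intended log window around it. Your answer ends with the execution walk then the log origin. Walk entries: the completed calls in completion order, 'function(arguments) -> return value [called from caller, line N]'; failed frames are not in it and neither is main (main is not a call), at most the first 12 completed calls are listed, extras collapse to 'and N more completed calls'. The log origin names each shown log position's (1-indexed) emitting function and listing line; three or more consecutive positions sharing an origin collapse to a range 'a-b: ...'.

Answer: position 6 — the shown line 'map_offsets: inputs 2 and 2' should read 'map_offsets: inputs 24 and 2'.
Intended log window:
  4: derive_floor: 6 entries, threshold 8
  5: match at position 4
  6: map_offsets: inputs 24 and 2
  7: stage result 24
Execution walk:
  derive_floor([4, 4, 1, 2, 8, 6], 8) -> 4  [called from verify_load, line 9]
  verify_load([4, 4, 1, 2, 8, 6], 8) -> 2  [called from trim_outliers, line 25]
  map_offsets(2, 2) -> 2  [called from trim_outliers, line 27]
  trim_outliers([4, 4, 1, 2, 8, 6], 8) -> 2  [called from main, line 33]
Log origin:
  1: emitted by main (line 32)
  2: emitted by trim_outliers (line 24)
  3: emitted by verify_load (line 8)
  4: emitted by derive_floor (line 2)
  5: emitted by verify_load (line 10)
  6: emitted by map_offsets (line 15)
  7: emitted by main (line 34)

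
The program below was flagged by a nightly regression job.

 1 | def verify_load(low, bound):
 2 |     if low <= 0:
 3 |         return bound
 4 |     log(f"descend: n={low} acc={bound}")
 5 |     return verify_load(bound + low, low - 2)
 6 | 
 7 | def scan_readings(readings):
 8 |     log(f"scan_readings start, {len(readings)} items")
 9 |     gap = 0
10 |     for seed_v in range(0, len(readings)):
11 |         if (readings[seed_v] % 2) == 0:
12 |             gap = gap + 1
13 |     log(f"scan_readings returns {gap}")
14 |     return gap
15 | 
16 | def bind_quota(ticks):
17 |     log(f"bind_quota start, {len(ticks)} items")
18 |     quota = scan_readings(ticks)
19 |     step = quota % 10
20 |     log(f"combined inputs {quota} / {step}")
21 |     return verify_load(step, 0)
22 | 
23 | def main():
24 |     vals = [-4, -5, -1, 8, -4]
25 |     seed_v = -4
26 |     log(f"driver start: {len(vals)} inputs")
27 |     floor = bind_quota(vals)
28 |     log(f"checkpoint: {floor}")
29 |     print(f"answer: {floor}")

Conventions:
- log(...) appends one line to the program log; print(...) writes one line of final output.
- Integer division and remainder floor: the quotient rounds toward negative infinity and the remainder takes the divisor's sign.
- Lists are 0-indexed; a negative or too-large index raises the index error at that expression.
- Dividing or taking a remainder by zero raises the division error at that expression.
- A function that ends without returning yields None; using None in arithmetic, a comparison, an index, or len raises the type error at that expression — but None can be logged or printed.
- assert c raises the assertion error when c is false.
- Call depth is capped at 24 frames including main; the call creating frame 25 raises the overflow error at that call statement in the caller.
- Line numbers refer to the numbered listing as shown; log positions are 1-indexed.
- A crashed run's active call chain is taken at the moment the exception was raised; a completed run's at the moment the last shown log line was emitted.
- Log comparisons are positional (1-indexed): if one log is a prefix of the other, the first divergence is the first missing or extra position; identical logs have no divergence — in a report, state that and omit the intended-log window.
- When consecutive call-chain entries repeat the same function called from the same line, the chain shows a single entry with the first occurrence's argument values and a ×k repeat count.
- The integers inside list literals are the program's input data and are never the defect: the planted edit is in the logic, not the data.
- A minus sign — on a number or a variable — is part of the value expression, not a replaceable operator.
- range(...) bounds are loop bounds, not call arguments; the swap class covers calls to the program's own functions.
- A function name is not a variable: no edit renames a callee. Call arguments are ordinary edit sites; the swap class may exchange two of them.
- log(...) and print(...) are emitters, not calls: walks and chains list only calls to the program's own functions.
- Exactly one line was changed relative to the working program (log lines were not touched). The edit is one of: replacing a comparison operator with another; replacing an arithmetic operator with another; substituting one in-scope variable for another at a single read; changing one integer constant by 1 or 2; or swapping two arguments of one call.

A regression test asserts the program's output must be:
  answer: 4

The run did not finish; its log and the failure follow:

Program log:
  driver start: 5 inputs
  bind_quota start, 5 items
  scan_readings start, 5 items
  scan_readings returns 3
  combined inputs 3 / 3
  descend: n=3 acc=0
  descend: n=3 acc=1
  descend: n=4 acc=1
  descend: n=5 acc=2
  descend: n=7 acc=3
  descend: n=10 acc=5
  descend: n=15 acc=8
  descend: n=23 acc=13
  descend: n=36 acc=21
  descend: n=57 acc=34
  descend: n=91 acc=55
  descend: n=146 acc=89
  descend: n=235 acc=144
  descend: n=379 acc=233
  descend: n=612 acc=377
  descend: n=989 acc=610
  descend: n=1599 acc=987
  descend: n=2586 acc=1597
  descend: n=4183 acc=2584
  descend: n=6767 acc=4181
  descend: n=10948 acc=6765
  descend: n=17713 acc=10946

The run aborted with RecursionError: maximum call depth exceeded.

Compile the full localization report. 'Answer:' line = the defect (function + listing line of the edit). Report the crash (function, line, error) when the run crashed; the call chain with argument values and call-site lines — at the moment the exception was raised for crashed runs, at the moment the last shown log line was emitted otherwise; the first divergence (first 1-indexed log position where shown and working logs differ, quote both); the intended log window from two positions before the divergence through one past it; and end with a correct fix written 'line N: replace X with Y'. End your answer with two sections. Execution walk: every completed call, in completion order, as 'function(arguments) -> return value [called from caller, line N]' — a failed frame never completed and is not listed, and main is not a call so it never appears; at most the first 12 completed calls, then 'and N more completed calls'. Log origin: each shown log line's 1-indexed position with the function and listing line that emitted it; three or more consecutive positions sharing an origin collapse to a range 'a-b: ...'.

Answer: the defect is in verify_load at line 5.
Key observation: Everything matches until log position 7, which reads 'descend: n=3 acc=1' in place of 'descend: n=1 acc=3'.
Crash: verify_load, line 5, RecursionError.
Call chain: main -> bind_quota([-4, -5, -1, 8, -4]) (called at line 27) -> verify_load(3, 0) (called at line 21) -> verify_load(3, 1) (called at line 5) ×21.
First divergence: position 7 — shown 'descend: n=3 acc=1', intended 'descend: n=1 acc=3'.
Intended log window:
  5: combined inputs 3 / 3
  6: descend: n=3 acc=0
  7: descend: n=1 acc=3
  8: checkpoint: 4
Execution walk:
  scan_readings([-4, -5, -1, 8, -4]) -> 3  [called from bind_quota, line 18]
Log line origins:
  1: from main, line 26
  2: from bind_quota, line 17
  3: from scan_readings, line 8
  4: from scan_readings, line 13
  5: from bind_quota, line 20
  6-27: from verify_load, line 4
A correct fix: line 5: replace `verify_load(bound + low, low - 2)` with `verify_load(low - 2, bound + low)`.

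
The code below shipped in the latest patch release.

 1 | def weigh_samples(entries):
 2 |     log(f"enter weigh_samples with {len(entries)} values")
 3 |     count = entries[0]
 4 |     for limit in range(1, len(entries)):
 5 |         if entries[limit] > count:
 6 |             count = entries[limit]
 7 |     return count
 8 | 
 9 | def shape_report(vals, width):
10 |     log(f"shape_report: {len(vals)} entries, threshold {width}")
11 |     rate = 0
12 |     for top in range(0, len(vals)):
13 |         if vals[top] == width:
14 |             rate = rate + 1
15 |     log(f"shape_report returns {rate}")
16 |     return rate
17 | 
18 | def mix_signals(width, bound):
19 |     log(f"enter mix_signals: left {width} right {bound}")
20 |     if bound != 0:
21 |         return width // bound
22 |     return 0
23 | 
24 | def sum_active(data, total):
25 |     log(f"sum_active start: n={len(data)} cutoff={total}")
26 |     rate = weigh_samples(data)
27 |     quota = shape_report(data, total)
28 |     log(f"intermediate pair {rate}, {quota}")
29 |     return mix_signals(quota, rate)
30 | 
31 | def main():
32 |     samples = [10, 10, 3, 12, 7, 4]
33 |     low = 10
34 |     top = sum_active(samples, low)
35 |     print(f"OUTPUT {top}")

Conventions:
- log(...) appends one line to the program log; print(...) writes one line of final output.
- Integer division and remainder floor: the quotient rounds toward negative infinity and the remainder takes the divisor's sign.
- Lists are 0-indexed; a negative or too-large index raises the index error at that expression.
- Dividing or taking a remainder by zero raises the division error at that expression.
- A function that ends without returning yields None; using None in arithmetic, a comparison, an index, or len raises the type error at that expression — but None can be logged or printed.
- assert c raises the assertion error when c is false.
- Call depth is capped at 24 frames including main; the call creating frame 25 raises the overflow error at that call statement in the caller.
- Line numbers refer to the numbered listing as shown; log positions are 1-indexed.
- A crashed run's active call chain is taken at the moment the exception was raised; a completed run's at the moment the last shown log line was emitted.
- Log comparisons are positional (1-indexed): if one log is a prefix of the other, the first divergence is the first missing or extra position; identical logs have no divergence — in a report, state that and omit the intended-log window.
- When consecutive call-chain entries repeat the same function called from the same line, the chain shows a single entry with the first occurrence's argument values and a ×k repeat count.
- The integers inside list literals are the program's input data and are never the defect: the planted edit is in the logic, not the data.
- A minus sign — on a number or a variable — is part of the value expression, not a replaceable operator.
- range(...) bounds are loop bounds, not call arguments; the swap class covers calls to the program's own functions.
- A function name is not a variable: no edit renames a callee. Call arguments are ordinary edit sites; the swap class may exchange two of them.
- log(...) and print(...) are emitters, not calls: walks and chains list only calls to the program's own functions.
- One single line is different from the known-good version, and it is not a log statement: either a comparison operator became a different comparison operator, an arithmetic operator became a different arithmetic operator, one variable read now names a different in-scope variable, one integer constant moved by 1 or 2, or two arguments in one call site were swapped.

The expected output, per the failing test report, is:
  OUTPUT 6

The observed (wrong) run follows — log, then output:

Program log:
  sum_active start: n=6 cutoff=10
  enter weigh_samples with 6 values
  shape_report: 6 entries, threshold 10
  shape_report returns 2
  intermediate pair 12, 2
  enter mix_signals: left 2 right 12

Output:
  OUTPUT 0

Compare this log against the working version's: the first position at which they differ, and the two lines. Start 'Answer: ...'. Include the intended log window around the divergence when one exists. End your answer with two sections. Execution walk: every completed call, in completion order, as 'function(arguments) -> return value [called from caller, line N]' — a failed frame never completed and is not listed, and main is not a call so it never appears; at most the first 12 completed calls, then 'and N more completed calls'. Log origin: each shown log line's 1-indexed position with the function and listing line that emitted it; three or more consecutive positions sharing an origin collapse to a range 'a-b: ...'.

Answer: position 6 — shown 'enter mix_signals: left 2 right 12', intended 'enter mix_signals: left 12 right 2'.
Intended log window:
  4: shape_report returns 2
  5: intermediate pair 12, 2
  6: enter mix_signals: left 12 right 2
Execution walk:
  weigh_samples([10, 10, 3, 12, 7, 4]) -> 12  [called from sum_active, line 26]
  shape_report([10, 10, 3, 12, 7, 4], 10) -> 2  [called from sum_active, line 27]
  mix_signals(2, 12) -> 0  [called from sum_active, line 29]
  sum_active([10, 10, 3, 12, 7, 4], 10) -> 0  [called from main, line 34]
Log origin:
  1: logged in sum_active at line 25
  2: logged in weigh_samples at line 2
  3: logged in shape_report at line 10
  4: logged in shape_report at line 15
  5: logged in sum_active at line 28
  6: logged in mix_signals at line 19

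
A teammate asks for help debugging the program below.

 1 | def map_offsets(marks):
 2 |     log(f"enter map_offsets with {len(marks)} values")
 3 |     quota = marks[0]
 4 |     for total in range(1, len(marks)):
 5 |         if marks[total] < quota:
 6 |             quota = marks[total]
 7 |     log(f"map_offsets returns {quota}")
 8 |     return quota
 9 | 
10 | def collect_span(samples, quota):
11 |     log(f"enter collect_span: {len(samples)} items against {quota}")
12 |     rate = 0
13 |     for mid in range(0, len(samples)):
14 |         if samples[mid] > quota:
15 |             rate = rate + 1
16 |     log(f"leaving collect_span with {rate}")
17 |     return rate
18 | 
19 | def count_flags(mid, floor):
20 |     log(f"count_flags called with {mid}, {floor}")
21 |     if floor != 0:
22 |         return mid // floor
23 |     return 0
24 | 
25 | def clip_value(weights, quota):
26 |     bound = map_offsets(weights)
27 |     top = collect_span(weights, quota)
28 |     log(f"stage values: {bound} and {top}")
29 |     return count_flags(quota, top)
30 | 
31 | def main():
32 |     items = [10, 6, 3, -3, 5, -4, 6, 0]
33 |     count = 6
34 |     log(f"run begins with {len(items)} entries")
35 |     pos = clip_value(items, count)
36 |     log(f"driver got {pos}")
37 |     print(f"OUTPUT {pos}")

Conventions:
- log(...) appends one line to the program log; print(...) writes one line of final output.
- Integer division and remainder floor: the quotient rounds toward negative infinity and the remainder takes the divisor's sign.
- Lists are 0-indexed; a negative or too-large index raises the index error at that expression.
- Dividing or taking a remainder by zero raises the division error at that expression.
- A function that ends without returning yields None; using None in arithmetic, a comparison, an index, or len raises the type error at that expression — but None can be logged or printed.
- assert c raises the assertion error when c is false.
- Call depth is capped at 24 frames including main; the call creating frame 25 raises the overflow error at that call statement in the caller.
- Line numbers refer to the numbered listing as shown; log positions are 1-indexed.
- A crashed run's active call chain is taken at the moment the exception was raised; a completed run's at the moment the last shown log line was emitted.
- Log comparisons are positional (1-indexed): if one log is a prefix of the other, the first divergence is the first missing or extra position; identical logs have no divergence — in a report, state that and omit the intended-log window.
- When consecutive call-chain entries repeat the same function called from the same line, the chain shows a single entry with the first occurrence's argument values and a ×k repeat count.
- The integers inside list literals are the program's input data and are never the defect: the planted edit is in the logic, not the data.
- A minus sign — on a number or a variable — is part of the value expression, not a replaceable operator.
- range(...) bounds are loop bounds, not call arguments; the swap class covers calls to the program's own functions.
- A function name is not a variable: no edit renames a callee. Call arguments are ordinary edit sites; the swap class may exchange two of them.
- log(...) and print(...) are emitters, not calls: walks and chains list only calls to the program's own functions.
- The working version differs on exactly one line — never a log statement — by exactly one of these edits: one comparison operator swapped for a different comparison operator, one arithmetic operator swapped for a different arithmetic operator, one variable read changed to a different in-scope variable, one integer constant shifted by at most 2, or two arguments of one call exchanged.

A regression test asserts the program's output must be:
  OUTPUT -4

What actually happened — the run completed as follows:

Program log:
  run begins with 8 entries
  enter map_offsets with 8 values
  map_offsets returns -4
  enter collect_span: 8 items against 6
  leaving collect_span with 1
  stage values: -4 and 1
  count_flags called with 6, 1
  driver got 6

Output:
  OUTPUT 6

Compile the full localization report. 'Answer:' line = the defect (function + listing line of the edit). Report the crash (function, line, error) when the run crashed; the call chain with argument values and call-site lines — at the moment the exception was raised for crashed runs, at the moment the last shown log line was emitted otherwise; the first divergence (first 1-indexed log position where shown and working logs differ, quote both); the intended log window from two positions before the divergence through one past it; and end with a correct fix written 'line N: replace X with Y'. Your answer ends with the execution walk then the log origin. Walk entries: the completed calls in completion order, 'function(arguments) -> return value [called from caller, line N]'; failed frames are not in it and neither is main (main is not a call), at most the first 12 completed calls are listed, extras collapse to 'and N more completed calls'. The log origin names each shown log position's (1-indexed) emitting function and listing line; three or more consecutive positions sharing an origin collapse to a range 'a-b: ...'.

Answer: the defect is in clip_value at line 29.
Core observation: The earliest visible damage is log position 7 — 'count_flags called with 6, 1' rather than the intended 'count_flags called with -4, 1'.
Call chain: main.
First divergence: position 7; shown 'count_flags called with 6, 1' vs intended 'count_flags called with -4, 1'.
Intended log window:
  5: leaving collect_span with 1
  6: stage values: -4 and 1
  7: count_flags called with -4, 1
  8: driver got -4
Execution walk:
  map_offsets([10, 6, 3, -3, 5, -4, 6, 0]) -> -4  [called from clip_value, line 26]
  collect_span([10, 6, 3, -3, 5, -4, 6, 0], 6) -> 1  [called from clip_value, line 27]
  count_flags(6, 1) -> 6  [called from clip_value, line 29]
  clip_value([10, 6, 3, -3, 5, -4, 6, 0], 6) -> 6  [called from main, line 35]
Log origin:
  1: logged in main at line 34
  2: logged in map_offsets at line 2
  3: logged in map_offsets at line 7
  4: logged in collect_span at line 11
  5: logged in collect_span at line 16
  6: logged in clip_value at line 28
  7: logged in count_flags at line 20
  8: logged in main at line 36
A correct fix: line 29: replace `quota` with `bound`.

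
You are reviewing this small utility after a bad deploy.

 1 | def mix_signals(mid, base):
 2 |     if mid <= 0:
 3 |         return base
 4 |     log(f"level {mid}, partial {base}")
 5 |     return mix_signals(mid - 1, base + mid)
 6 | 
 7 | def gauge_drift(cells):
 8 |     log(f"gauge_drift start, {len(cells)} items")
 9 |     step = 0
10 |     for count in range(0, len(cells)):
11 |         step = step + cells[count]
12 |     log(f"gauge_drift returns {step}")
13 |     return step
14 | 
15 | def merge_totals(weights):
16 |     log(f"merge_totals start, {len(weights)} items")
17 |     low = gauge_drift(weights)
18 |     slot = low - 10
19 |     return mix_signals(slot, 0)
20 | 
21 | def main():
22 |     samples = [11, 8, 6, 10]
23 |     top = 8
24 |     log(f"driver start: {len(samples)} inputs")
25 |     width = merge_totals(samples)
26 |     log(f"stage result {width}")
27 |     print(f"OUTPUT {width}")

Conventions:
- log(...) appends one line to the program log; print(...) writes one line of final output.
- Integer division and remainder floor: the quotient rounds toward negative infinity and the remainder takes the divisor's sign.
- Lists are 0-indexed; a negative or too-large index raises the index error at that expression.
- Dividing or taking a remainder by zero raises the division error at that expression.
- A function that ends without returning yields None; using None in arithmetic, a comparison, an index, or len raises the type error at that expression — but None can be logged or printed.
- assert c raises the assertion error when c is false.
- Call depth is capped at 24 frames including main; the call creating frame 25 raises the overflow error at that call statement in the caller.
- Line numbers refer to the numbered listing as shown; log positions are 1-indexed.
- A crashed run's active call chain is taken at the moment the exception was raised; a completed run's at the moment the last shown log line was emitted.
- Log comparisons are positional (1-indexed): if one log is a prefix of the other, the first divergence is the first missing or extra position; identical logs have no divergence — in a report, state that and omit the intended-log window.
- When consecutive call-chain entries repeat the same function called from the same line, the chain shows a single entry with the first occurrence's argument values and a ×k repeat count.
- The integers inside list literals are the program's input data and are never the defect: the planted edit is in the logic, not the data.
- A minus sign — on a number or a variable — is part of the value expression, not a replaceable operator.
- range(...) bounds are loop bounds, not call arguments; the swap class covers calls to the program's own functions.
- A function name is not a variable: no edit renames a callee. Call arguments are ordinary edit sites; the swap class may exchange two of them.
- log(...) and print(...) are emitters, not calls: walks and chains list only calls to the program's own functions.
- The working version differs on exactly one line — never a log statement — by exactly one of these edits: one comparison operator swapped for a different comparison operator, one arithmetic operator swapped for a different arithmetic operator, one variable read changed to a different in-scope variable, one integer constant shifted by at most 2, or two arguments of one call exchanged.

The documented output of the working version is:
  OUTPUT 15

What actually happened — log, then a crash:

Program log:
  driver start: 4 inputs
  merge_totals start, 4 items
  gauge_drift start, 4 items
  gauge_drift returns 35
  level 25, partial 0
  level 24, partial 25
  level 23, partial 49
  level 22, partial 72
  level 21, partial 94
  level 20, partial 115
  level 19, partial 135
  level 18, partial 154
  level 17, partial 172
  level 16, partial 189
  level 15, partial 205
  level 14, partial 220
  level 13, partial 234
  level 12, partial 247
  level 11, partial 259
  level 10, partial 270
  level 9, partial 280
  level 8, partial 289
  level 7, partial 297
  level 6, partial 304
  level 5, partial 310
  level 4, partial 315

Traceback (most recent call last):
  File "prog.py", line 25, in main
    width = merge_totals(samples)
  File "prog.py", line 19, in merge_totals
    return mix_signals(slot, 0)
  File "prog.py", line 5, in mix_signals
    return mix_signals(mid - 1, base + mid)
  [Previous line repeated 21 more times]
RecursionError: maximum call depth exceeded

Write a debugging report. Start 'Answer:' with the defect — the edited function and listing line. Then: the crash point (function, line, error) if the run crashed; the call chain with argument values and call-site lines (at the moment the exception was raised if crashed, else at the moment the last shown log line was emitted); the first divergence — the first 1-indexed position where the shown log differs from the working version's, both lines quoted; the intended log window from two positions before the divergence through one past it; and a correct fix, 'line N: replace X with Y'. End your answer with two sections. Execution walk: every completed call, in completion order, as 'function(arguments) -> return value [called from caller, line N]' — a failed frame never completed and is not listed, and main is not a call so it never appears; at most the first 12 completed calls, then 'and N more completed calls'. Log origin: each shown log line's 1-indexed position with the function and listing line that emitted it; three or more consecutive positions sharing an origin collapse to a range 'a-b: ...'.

Answer: the defect is in merge_totals at line 18.
Core observation: The earliest visible damage is log position 5 — 'level 25, partial 0' rather than the intended 'level 5, partial 0'.
Crash: mix_signals, line 5, RecursionError.
Call chain: main -> merge_totals([11, 8, 6, 10]) (called at line 25) -> mix_signals(25, 0) (called at line 19) -> mix_signals(24, 25) (called at line 5) ×21.
First divergence: position 5 — the shown line 'level 25, partial 0' should read 'level 5, partial 0'.
Intended log window:
  3: gauge_drift start, 4 items
  4: gauge_drift returns 35
  5: level 5, partial 0
  6: level 4, partial 5
Execution walk:
  gauge_drift([11, 8, 6, 10]) -> 35  [called from merge_totals, line 17]
Origin of each log line:
  1: emitted by main (line 24)
  2: emitted by merge_totals (line 16)
  3: emitted by gauge_drift (line 8)
  4: emitted by gauge_drift (line 12)
  5-26: emitted by mix_signals (line 4)
A correct fix: line 18: replace `-` with `%`.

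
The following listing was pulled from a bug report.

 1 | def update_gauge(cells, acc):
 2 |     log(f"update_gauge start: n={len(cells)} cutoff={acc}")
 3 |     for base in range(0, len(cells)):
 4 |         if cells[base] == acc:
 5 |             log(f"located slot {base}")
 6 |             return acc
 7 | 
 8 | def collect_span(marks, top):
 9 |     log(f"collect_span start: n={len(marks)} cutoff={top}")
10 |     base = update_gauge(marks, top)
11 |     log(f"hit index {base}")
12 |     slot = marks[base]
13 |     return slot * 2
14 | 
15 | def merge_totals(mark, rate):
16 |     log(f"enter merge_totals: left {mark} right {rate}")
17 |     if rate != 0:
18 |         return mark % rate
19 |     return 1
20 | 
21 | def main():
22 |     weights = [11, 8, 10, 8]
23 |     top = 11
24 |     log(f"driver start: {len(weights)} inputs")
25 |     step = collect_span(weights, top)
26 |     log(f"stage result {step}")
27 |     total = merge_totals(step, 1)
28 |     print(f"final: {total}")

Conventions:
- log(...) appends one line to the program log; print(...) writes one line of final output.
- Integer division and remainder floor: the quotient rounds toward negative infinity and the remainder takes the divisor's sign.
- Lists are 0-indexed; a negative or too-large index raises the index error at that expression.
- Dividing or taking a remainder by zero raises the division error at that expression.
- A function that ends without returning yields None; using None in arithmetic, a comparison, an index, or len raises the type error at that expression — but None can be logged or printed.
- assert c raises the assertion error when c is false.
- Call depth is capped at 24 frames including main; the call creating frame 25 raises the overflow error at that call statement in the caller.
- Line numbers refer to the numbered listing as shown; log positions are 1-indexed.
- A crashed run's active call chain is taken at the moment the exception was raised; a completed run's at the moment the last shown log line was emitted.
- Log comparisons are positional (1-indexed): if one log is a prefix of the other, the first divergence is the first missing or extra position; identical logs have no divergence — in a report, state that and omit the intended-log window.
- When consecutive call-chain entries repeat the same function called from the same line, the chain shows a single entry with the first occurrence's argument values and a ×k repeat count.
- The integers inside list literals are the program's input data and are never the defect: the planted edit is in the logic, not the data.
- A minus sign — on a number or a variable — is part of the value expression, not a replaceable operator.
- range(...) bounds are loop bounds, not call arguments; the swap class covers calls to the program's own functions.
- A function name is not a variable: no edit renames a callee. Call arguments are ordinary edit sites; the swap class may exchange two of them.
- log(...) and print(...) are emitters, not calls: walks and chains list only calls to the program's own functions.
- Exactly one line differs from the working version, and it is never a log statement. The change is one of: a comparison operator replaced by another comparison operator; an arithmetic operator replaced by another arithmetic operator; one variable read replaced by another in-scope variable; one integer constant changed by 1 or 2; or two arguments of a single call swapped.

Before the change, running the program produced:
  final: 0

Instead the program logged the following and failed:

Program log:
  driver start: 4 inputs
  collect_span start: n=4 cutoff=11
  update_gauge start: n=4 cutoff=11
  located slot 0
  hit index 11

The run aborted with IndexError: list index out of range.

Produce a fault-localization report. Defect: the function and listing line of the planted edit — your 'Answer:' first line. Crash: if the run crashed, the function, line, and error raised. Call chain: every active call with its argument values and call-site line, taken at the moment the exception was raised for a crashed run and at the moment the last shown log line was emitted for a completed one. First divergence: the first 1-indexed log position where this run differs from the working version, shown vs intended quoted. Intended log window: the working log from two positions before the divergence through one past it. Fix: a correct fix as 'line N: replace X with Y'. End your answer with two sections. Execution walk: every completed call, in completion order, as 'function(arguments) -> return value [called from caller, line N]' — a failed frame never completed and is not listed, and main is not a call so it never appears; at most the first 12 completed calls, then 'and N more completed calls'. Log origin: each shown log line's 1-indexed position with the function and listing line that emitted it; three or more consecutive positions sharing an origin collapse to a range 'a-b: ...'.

Answer: the defect is in update_gauge at line 6.
Key fact: The earliest visible damage is log position 5 — 'hit index 11' rather than the intended 'hit index 0'.
Crash: collect_span, line 12, IndexError.
Call chain: main -> collect_span([11, 8, 10, 8], 11) (called at line 25).
First divergence: at position 5 the run shows 'hit index 11' where the working version logs 'hit index 0'.
Intended log window:
  3: update_gauge start: n=4 cutoff=11
  4: located slot 0
  5: hit index 0
  6: stage result 22
Execution walk:
  update_gauge([11, 8, 10, 8], 11) -> 11  [called from collect_span, line 10]
Log origins:
  1: emitted by main (line 24)
  2: emitted by collect_span (line 9)
  3: emitted by update_gauge (line 2)
  4: emitted by update_gauge (line 5)
  5: emitted by collect_span (line 11)
A correct fix: line 6: replace `acc` with `base`.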